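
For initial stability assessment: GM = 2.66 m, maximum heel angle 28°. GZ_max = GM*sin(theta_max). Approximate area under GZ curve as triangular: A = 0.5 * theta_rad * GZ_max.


Formula: GZ_max = GM * sin(theta); Area = 0.5 * theta_rad * GZ_max
Step 1 — GZ_max = 2.66 * sin(28°) = 2.66 * 0.469472 = 1.248796 m
Step 2 — theta_rad = 28 * pi/180 = 0.488692 rad
Step 3 — Area = 0.5 * 0.488692 * 1.248796 ≈ 0.30514 m·rad (5 s.f.)

0.30514 m·rad


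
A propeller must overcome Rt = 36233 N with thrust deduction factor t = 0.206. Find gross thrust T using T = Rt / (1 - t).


Formula: T = Rt / (1 - t)
Step 1 — (1 - t) = 1 - 0.206 = 0.794
Step 2 — T = 36233 / 0.794 ≈ 45634 N (5 s.f.)

45634 N


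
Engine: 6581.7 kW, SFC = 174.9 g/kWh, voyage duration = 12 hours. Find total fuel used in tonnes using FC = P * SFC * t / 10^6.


Formula: FC (tonnes) = P * SFC * t / 1,000,000
Step 1 — P * SFC * t = 6581.7 * 174.9 * 12 = 13813671.96 g
Step 2 — FC (tonnes) = 13813671.96 / 1,000,000 ≈ 13.814 tonnes (5 s.f.)

13.814 tonnes


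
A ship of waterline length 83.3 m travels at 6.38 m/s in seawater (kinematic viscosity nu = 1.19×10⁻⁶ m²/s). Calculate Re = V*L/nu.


Formula: Re = V * L / nu
Step 1 — V * L = 6.38 * 83.3 = 531.454 m^2/s
Step 2 — Re = 531.454 / 1.19e-6 = 4.47e+08

4.47e+08


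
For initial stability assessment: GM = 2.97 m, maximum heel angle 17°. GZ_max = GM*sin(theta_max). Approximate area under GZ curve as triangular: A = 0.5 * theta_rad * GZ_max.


Formula: GZ_max = GM * sin(theta); Area = 0.5 * theta_rad * GZ_max
Step 1 — GZ_max = 2.97 * sin(17°) = 2.97 * 0.292372 = 0.868345 m
Step 2 — theta_rad = 17 * pi/180 = 0.296706 rad
Step 3 — Area = 0.5 * 0.296706 * 0.868345 ≈ 0.12882 m·rad (5 s.f.)

0.12882 m·rad


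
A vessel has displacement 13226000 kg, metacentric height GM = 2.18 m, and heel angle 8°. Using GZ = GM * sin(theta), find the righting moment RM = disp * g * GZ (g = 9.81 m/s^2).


Formula: GZ = GM * sin(theta); RM = disp * g * GZ
Step 1 — GZ = 2.18 * sin(8°) = 2.18 * 0.139173 = 0.303397 m
Step 2 — RM = 13226000 * 9.81 * 0.303397 ≈ 39365000 N·m (5 s.f.)

39365000 N·m


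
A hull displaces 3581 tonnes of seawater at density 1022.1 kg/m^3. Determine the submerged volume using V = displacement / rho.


Formula: V = mass / rho
Step 1 — convert tonnes to kg: 3581 t * 1000 = 3581000 kg
Step 2 — V = 3581000 / 1022.1 ≈ 3503.6 m^3 (5 s.f.)

3503.6 m^3


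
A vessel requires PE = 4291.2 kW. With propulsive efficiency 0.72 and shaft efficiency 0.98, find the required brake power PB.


Formula: PB = PE / (eta_D * eta_S)
Step 1 — combined efficiency = eta_D * eta_S = 0.72 * 0.98 = 0.7056
Step 2 — PB = 4291.2 / 0.7056 ≈ 6081.6 kW (5 s.f.)

6081.6 kW


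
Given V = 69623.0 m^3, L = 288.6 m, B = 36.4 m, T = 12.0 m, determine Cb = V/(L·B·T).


Formula: Cb = V / (L * B * T)
Step 1 — L * B * T = 288.6 * 36.4 * 12.0 = 126060.48 m^3
Step 2 — Cb = 69623.0 / 126060.48 ≈ 0.55230 (5 s.f.)

0.55230


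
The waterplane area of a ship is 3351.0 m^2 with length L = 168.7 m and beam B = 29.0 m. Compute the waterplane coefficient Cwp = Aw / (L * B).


Formula: Cwp = Aw / (L * B)
Step 1 — L * B = 168.7 * 29.0 = 4892.3 m^2
Step 2 — Cwp = 3351.0 / 4892.3 ≈ 0.68495 (5 s.f.)

0.68495


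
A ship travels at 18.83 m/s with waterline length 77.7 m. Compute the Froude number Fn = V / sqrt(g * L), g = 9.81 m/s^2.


Formula: Fn = V / sqrt(g * L)
Step 1 — g * L = 9.81 * 77.7 = 762.237
Step 2 — sqrt(g * L) = sqrt(762.237) = 27.60864
Step 3 — Fn = 18.83 / 27.60864 ≈ 0.68203 (5 s.f.)

0.68203


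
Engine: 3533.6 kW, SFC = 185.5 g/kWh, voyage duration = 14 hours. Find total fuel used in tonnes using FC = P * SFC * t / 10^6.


Formula: FC (tonnes) = P * SFC * t / 1,000,000
Step 1 — P * SFC * t = 3533.6 * 185.5 * 14 = 9176759.2 g
Step 2 — FC (tonnes) = 9176759.2 / 1,000,000 ≈ 9.1768 tonnes (5 s.f.)

9.1768 tonnes


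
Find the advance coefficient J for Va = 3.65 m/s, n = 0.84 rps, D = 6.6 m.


Formula: J = Va / (n * D)
Step 1 — n * D = 0.84 * 6.6 = 5.544
Step 2 — J = 3.65 / 5.544 ≈ 0.65837 (5 s.f.)

0.65837


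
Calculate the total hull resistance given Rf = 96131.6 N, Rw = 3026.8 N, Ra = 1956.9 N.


Formula: Rt = Rf + Rw + Ra
Substituting: Rt = 96131.6 + 3026.8 + 1956.9
Result: Rt = 101115.3 N

101115.3 N


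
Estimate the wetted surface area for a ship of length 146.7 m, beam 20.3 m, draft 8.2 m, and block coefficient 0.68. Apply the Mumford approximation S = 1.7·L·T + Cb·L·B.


Formula: S = 1.7*L*T + V/T with V = Cb*L*B*T, i.e. S = L * (1.7*T + Cb*B)
Step 1 — 1.7*T = 1.7 * 8.2 = 13.94 m
Step 2 — Cb*B = 0.68 * 20.3 = 13.804 m
Step 3 — 1.7*T + Cb*B = 13.94 + 13.804 = 27.744 m
Step 4 — S = 146.7 * 27.744 ≈ 4070.0 m^2 (5 s.f.)

4070.0 m^2


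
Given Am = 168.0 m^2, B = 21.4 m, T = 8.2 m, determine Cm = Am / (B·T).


Formula: Cm = Am / (B * T)
Step 1 — B * T = 21.4 * 8.2 = 175.48 m^2
Step 2 — Cm = 168.0 / 175.48 ≈ 0.95737 (5 s.f.)

0.95737


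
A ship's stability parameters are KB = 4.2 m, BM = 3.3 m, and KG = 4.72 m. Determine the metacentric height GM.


Formula: GM = KB + BM - KG
Step 1 — KM = KB + BM = 4.2 + 3.3 = 7.5 m
Step 2 — GM = KM - KG = 7.5 - 4.72 = 2.78 m

2.78 m


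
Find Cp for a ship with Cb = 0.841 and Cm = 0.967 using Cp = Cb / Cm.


Formula: Cp = Cb / Cm
Substituting: Cp = 0.841 / 0.967
Result: Cp ≈ 0.86970 (5 s.f.)

0.86970


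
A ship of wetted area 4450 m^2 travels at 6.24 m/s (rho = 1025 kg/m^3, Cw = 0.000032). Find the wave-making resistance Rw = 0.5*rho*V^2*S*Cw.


Formula: Rw = 0.5 * rho * V^2 * S * Cw
Step 1 — V^2 = 6.24^2 = 38.9376
Step 2 — 0.5 * rho * V^2 = 0.5 * 1025 * 38.9376 = 19955.52
Step 3 — Rw = 19955.52 * 4450 * 0.000032 ≈ 2841.7 N (5 s.f.)

2841.7 N


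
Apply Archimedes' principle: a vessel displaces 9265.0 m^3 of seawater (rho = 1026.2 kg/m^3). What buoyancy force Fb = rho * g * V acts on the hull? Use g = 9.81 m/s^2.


Formula: Fb = rho * g * V
Substituting: Fb = 1026.2 * 9.81 * 9265.0
Intermediate: 1026.2 * 9.81 = 10067.022
Result: Fb = 10067.022 * 9265.0 ≈ 93271000 N (5 s.f.)

93271000 N


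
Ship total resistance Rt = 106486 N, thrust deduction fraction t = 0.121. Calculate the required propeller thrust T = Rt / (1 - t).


Formula: T = Rt / (1 - t)
Step 1 — (1 - t) = 1 - 0.121 = 0.879
Step 2 — T = 106486 / 0.879 ≈ 121140 N (5 s.f.)

121140 N


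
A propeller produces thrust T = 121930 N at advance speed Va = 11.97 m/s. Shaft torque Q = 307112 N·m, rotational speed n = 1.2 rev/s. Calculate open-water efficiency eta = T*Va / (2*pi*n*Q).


Formula: eta = T * Va / (2 * pi * n * Q)
Step 1 — numerator = T * Va = 121930 * 11.97 = 1459502.1
Step 2 — 2 * pi * n = 2 * pi * 1.2 = 7.539822
Step 3 — denominator = 7.539822 * 307112 = 2315569.81
Step 4 — eta = 1459502.1 / 2315569.81 ≈ 0.63030 (5 s.f.)

0.63030


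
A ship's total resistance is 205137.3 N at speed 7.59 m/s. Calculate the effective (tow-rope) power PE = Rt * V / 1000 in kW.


Formula: PE = Rt * V / 1000 (kW)
Step 1 — PE (W) = 205137.3 * 7.59 = 1556992.107 W
Step 2 — PE (kW) = 1556992.107 / 1000 ≈ 1557.0 kW (5 s.f.)

1557.0 kW


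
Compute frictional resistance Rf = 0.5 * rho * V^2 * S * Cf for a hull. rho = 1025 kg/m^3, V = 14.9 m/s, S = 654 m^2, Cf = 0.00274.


Formula: Rf = 0.5 * rho * V^2 * S * Cf
Step 1 — V^2 = 14.9^2 = 222.01
Step 2 — 0.5 * rho * V^2 = 0.5 * 1025 * 222.01 = 113780.125
Step 3 — Rf = 113780.125 * 654 * 0.00274 ≈ 203890 N (5 s.f.)

203890 N


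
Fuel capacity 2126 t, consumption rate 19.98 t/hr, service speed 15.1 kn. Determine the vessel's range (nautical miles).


Formula: endurance = fuel / rate; range = endurance * speed
Step 1 — endurance = 2126 / 19.98 = 106.4064 hours
Step 2 — range = 106.4064 * 15.1 ≈ 1606.7 nautical miles (5 s.f.)

1606.7 NM


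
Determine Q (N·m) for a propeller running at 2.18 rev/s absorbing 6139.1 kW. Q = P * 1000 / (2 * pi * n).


Formula: Q = P_W / (2 * pi * n)
Step 1 — P_W = 6139.1 kW * 1000 = 6139100.0 W
Step 2 — 2 * pi * n = 2 * pi * 2.18 = 13.697344
Step 3 — Q = 6139100.0 / 13.697344 ≈ 448200 N·m (5 s.f.)

448200 N·m


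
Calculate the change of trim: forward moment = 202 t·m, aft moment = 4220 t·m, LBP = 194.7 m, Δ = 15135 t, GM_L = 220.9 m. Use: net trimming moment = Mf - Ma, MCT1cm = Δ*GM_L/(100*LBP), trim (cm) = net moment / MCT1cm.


Formula: net trimming moment = Mf - Ma; MCT1cm = Δ*GM_L/(100*LBP); trim = net moment / MCT1cm
Step 1 — net trimming moment = 202 - 4220 = -4018 t·m
Step 2 — MCT1cm = 15135 * 220.9 / (100 * 194.7) = 171.7166 t·m/cm
Step 3 — trim = -4018 / 171.7166 ≈ -23.399 cm (5 s.f.)

-23.399 cm


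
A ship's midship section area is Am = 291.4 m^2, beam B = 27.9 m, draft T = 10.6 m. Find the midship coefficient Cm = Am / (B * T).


Formula: Cm = Am / (B * T)
Step 1 — B * T = 27.9 * 10.6 = 295.74 m^2
Step 2 — Cm = 291.4 / 295.74 ≈ 0.98532 (5 s.f.)

0.98532


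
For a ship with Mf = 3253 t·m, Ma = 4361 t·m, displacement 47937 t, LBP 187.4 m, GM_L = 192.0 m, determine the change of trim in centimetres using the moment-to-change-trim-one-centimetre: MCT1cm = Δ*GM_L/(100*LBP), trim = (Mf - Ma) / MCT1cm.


Formula: net trimming moment = Mf - Ma; MCT1cm = Δ*GM_L/(100*LBP); trim = net moment / MCT1cm
Step 1 — net trimming moment = 3253 - 4361 = -1108 t·m
Step 2 — MCT1cm = 47937 * 192.0 / (100 * 187.4) = 491.1368 t·m/cm
Step 3 — trim = -1108 / 491.1368 ≈ -2.2560 cm (5 s.f.)

-2.2560 cm


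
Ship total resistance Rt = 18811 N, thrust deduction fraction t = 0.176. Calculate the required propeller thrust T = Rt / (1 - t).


Formula: T = Rt / (1 - t)
Step 1 — (1 - t) = 1 - 0.176 = 0.824
Step 2 — T = 18811 / 0.824 ≈ 22829 N (5 s.f.)

22829 N


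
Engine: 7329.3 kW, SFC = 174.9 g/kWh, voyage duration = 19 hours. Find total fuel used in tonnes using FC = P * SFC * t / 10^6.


Formula: FC (tonnes) = P * SFC * t / 1,000,000
Step 1 — P * SFC * t = 7329.3 * 174.9 * 19 = 24355996.83 g
Step 2 — FC (tonnes) = 24355996.83 / 1,000,000 ≈ 24.356 tonnes (5 s.f.)

24.356 tonnes


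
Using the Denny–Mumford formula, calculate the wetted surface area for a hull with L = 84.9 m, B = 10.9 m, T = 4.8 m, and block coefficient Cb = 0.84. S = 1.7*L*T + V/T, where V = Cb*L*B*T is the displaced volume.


Formula: S = 1.7*L*T + V/T with V = Cb*L*B*T, i.e. S = L * (1.7*T + Cb*B)
Step 1 — 1.7*T = 1.7 * 4.8 = 8.16 m
Step 2 — Cb*B = 0.84 * 10.9 = 9.156 m
Step 3 — 1.7*T + Cb*B = 8.16 + 9.156 = 17.316 m
Step 4 — S = 84.9 * 17.316 ≈ 1470.1 m^2 (5 s.f.)

1470.1 m^2


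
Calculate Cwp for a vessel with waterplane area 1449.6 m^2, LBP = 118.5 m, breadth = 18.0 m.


Formula: Cwp = Aw / (L * B)
Step 1 — L * B = 118.5 * 18.0 = 2133.0 m^2
Step 2 — Cwp = 1449.6 / 2133.0 ≈ 0.67961 (5 s.f.)

0.67961


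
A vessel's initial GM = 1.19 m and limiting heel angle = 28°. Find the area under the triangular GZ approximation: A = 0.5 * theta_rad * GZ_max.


Formula: GZ_max = GM * sin(theta); Area = 0.5 * theta_rad * GZ_max
Step 1 — GZ_max = 1.19 * sin(28°) = 1.19 * 0.469472 = 0.558672 m
Step 2 — theta_rad = 28 * pi/180 = 0.488692 rad
Step 3 — Area = 0.5 * 0.488692 * 0.558672 ≈ 0.13651 m·rad (5 s.f.)

0.13651 m·rad


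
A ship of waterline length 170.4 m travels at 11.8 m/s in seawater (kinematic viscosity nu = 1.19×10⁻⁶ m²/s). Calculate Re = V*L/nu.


Formula: Re = V * L / nu
Step 1 — V * L = 11.8 * 170.4 = 2010.72 m^2/s
Step 2 — Re = 2010.72 / 1.19e-6 = 1.69e+09

1.69e+09


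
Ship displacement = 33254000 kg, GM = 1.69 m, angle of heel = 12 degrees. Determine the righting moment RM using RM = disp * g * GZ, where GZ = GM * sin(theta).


Formula: GZ = GM * sin(theta); RM = disp * g * GZ
Step 1 — GZ = 1.69 * sin(12°) = 1.69 * 0.207912 = 0.351371 m
Step 2 — RM = 33254000 * 9.81 * 0.351371 ≈ 114620000 N·m (5 s.f.)

114620000 N·m


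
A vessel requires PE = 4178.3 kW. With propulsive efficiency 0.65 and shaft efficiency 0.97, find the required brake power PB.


Formula: PB = PE / (eta_D * eta_S)
Step 1 — combined efficiency = eta_D * eta_S = 0.65 * 0.97 = 0.6305
Step 2 — PB = 4178.3 / 0.6305 ≈ 6627.0 kW (5 s.f.)

6627.0 kW


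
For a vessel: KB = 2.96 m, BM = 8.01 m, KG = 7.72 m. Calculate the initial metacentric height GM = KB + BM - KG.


Formula: GM = KB + BM - KG
Step 1 — KM = KB + BM = 2.96 + 8.01 = 10.97 m
Step 2 — GM = KM - KG = 10.97 - 7.72 = 3.25 m

3.25 m


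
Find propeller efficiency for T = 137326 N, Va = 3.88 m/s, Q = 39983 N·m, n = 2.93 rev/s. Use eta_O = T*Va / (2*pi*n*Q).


Formula: eta = T * Va / (2 * pi * n * Q)
Step 1 — numerator = T * Va = 137326 * 3.88 = 532824.88
Step 2 — 2 * pi * n = 2 * pi * 2.93 = 18.409733
Step 3 — denominator = 18.409733 * 39983 = 736076.35
Step 4 — eta = 532824.88 / 736076.35 ≈ 0.72387 (5 s.f.)

0.72387


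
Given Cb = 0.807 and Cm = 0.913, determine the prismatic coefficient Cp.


Formula: Cp = Cb / Cm
Substituting: Cp = 0.807 / 0.913
Result: Cp ≈ 0.88390 (5 s.f.)

0.88390


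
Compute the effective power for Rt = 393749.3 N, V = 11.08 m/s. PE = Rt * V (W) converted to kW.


Formula: PE = Rt * V / 1000 (kW)
Step 1 — PE (W) = 393749.3 * 11.08 = 4362742.244 W
Step 2 — PE (kW) = 4362742.244 / 1000 ≈ 4362.7 kW (5 s.f.)

4362.7 kW


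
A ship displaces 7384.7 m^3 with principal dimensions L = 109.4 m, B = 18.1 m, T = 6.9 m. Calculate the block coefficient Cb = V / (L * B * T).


Formula: Cb = V / (L * B * T)
Step 1 — L * B * T = 109.4 * 18.1 * 6.9 = 13662.966 m^3
Step 2 — Cb = 7384.7 / 13662.966 ≈ 0.54049 (5 s.f.)

0.54049


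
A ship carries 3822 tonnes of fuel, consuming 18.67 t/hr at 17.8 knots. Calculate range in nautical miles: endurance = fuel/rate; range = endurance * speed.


Formula: endurance = fuel / rate; range = endurance * speed
Step 1 — endurance = 3822 / 18.67 = 204.7134 hours
Step 2 — range = 204.7134 * 17.8 ≈ 3643.9 nautical miles (5 s.f.)

3643.9 NM


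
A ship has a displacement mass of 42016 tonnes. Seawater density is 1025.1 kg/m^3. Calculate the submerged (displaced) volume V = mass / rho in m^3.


Formula: V = mass / rho
Step 1 — convert tonnes to kg: 42016 t * 1000 = 42016000 kg
Step 2 — V = 42016000 / 1025.1 ≈ 40987 m^3 (5 s.f.)

40987 m^3


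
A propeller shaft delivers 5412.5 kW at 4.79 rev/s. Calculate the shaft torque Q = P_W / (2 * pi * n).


Formula: Q = P_W / (2 * pi * n)
Step 1 — P_W = 5412.5 kW * 1000 = 5412500.0 W
Step 2 — 2 * pi * n = 2 * pi * 4.79 = 30.096458
Step 3 — Q = 5412500.0 / 30.096458 ≈ 179840 N·m (5 s.f.)

179840 N·m


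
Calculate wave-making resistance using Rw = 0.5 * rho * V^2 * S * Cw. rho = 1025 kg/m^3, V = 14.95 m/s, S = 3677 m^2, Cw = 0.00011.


Formula: Rw = 0.5 * rho * V^2 * S * Cw
Step 1 — V^2 = 14.95^2 = 223.5025
Step 2 — 0.5 * rho * V^2 = 0.5 * 1025 * 223.5025 = 114545.03125
Step 3 — Rw = 114545.03125 * 3677 * 0.00011 ≈ 46330 N (5 s.f.)

46330 N


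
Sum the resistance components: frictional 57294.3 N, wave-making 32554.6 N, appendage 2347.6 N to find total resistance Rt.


Formula: Rt = Rf + Rw + Ra
Substituting: Rt = 57294.3 + 32554.6 + 2347.6
Result: Rt = 92196.5 N

92196.5 N


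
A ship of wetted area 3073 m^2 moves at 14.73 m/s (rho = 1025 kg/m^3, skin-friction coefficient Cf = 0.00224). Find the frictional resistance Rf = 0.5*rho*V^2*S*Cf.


Formula: Rf = 0.5 * rho * V^2 * S * Cf
Step 1 — V^2 = 14.73^2 = 216.9729
Step 2 — 0.5 * rho * V^2 = 0.5 * 1025 * 216.9729 = 111198.61125
Step 3 — Rf = 111198.61125 * 3073 * 0.00224 ≈ 765440 N (5 s.f.)

765440 N


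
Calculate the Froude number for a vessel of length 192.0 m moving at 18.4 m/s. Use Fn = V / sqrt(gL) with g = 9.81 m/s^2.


Formula: Fn = V / sqrt(g * L)
Step 1 — g * L = 9.81 * 192.0 = 1883.52
Step 2 — sqrt(g * L) = sqrt(1883.52) = 43.399539
Step 3 — Fn = 18.4 / 43.399539 ≈ 0.42397 (5 s.f.)

0.42397


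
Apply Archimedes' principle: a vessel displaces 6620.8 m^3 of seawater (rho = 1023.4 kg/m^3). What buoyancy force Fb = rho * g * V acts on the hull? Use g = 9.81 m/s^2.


Formula: Fb = rho * g * V
Substituting: Fb = 1023.4 * 9.81 * 6620.8
Intermediate: 1023.4 * 9.81 = 10039.554
Result: Fb = 10039.554 * 6620.8 ≈ 66470000 N (5 s.f.)

66470000 N


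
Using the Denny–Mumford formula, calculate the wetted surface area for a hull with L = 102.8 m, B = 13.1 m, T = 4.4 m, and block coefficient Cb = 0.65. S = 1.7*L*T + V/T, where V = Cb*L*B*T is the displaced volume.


Formula: S = 1.7*L*T + V/T with V = Cb*L*B*T, i.e. S = L * (1.7*T + Cb*B)
Step 1 — 1.7*T = 1.7 * 4.4 = 7.48 m
Step 2 — Cb*B = 0.65 * 13.1 = 8.515 m
Step 3 — 1.7*T + Cb*B = 7.48 + 8.515 = 15.995 m
Step 4 — S = 102.8 * 15.995 ≈ 1644.3 m^2 (5 s.f.)

1644.3 m^2


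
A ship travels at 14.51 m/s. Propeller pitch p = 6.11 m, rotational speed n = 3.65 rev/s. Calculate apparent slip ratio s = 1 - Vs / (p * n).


Formula: s = 1 - Vs / (p * n)
Step 1 — p * n = 6.11 * 3.65 = 22.3015
Step 2 — Vs / (p*n) = 14.51 / 22.3015 = 0.650629 (6 d.p.)
Step 3 — s = 1 - 0.650629 = 0.349371

0.349371


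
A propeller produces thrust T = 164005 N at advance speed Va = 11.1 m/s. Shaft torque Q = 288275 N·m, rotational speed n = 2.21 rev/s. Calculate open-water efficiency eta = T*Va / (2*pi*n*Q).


Formula: eta = T * Va / (2 * pi * n * Q)
Step 1 — numerator = T * Va = 164005 * 11.1 = 1820455.5
Step 2 — 2 * pi * n = 2 * pi * 2.21 = 13.88584
Step 3 — denominator = 13.88584 * 288275 = 4002940.53
Step 4 — eta = 1820455.5 / 4002940.53 ≈ 0.45478 (5 s.f.)

0.45478


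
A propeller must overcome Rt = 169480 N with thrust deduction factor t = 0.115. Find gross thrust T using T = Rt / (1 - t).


Formula: T = Rt / (1 - t)
Step 1 — (1 - t) = 1 - 0.115 = 0.885
Step 2 — T = 169480 / 0.885 ≈ 191500 N (5 s.f.)

191500 N


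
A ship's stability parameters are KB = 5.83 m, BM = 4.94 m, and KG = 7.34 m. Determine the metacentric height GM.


Formula: GM = KB + BM - KG
Step 1 — KM = KB + BM = 5.83 + 4.94 = 10.77 m
Step 2 — GM = KM - KG = 10.77 - 7.34 = 3.43 m

3.43 m


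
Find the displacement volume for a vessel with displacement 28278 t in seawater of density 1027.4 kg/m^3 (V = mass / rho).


Formula: V = mass / rho
Step 1 — convert tonnes to kg: 28278 t * 1000 = 28278000 kg
Step 2 — V = 28278000 / 1027.4 ≈ 27524 m^3 (5 s.f.)

27524 m^3


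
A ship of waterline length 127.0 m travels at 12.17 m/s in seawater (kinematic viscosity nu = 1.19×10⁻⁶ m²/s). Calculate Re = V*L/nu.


Formula: Re = V * L / nu
Step 1 — V * L = 12.17 * 127.0 = 1545.59 m^2/s
Step 2 — Re = 1545.59 / 1.19e-6 = 1.30e+09

1.30e+09


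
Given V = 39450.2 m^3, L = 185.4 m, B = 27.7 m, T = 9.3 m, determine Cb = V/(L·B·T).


Formula: Cb = V / (L * B * T)
Step 1 — L * B * T = 185.4 * 27.7 * 9.3 = 47760.894 m^3
Step 2 — Cb = 39450.2 / 47760.894 ≈ 0.82599 (5 s.f.)

0.82599


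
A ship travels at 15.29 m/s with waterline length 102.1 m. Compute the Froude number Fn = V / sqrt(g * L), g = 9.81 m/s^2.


Formula: Fn = V / sqrt(g * L)
Step 1 — g * L = 9.81 * 102.1 = 1001.601
Step 2 — sqrt(g * L) = sqrt(1001.601) = 31.648081
Step 3 — Fn = 15.29 / 31.648081 ≈ 0.48313 (5 s.f.)

0.48313


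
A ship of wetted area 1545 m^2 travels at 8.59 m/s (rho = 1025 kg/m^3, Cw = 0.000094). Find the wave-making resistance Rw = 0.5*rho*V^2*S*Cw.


Formula: Rw = 0.5 * rho * V^2 * S * Cw
Step 1 — V^2 = 8.59^2 = 73.7881
Step 2 — 0.5 * rho * V^2 = 0.5 * 1025 * 73.7881 = 37816.40125
Step 3 — Rw = 37816.40125 * 1545 * 0.000094 ≈ 5492.1 N (5 s.f.)

5492.1 N


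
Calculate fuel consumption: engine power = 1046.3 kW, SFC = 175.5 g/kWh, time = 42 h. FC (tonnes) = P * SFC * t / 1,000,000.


Formula: FC (tonnes) = P * SFC * t / 1,000,000
Step 1 — P * SFC * t = 1046.3 * 175.5 * 42 = 7712277.3 g
Step 2 — FC (tonnes) = 7712277.3 / 1,000,000 ≈ 7.7123 tonnes (5 s.f.)

7.7123 tonnes


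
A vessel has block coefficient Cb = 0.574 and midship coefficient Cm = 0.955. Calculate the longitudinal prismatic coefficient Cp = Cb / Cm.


Formula: Cp = Cb / Cm
Substituting: Cp = 0.574 / 0.955
Result: Cp ≈ 0.60105 (5 s.f.)

0.60105


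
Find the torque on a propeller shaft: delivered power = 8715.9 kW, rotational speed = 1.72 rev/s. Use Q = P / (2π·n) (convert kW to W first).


Formula: Q = P_W / (2 * pi * n)
Step 1 — P_W = 8715.9 kW * 1000 = 8715900.0 W
Step 2 — 2 * pi * n = 2 * pi * 1.72 = 10.807079
Step 3 — Q = 8715900.0 / 10.807079 ≈ 806500 N·m (5 s.f.)

806500 N·m


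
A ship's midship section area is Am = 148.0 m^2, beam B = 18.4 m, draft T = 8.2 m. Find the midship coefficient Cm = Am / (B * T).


Formula: Cm = Am / (B * T)
Step 1 — B * T = 18.4 * 8.2 = 150.88 m^2
Step 2 — Cm = 148.0 / 150.88 ≈ 0.98091 (5 s.f.)

0.98091


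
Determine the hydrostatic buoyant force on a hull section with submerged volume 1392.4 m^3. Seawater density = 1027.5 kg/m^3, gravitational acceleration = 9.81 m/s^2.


Formula: Fb = rho * g * V
Substituting: Fb = 1027.5 * 9.81 * 1392.4
Intermediate: 1027.5 * 9.81 = 10079.775
Result: Fb = 10079.775 * 1392.4 ≈ 14035000 N (5 s.f.)

14035000 N


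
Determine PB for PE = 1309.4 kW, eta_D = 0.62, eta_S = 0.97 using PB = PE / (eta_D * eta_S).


Formula: PB = PE / (eta_D * eta_S)
Step 1 — combined efficiency = eta_D * eta_S = 0.62 * 0.97 = 0.6014
Step 2 — PB = 1309.4 / 0.6014 ≈ 2177.3 kW (5 s.f.)

2177.3 kW


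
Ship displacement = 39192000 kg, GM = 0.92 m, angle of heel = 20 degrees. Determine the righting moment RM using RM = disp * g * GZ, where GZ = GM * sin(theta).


Formula: GZ = GM * sin(theta); RM = disp * g * GZ
Step 1 — GZ = 0.92 * sin(20°) = 0.92 * 0.34202 = 0.314658 m
Step 2 — RM = 39192000 * 9.81 * 0.314658 ≈ 120980000 N·m (5 s.f.)

120980000 N·m


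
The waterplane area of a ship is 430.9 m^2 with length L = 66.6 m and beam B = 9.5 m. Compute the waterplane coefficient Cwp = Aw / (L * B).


Formula: Cwp = Aw / (L * B)
Step 1 — L * B = 66.6 * 9.5 = 632.7 m^2
Step 2 — Cwp = 430.9 / 632.7 ≈ 0.68105 (5 s.f.)

0.68105


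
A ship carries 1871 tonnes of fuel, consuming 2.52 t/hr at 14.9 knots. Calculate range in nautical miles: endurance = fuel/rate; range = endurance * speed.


Formula: endurance = fuel / rate; range = endurance * speed
Step 1 — endurance = 1871 / 2.52 = 742.4603 hours
Step 2 — range = 742.4603 * 14.9 ≈ 11063 nautical miles (5 s.f.)

11063 NM


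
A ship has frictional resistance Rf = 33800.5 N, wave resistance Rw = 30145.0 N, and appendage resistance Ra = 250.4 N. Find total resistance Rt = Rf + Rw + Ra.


Formula: Rt = Rf + Rw + Ra
Substituting: Rt = 33800.5 + 30145.0 + 250.4
Result: Rt = 64195.9 N

64195.9 N


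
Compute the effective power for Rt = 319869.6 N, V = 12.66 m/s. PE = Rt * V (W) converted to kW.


Formula: PE = Rt * V / 1000 (kW)
Step 1 — PE (W) = 319869.6 * 12.66 = 4049549.136 W
Step 2 — PE (kW) = 4049549.136 / 1000 ≈ 4049.5 kW (5 s.f.)

4049.5 kW


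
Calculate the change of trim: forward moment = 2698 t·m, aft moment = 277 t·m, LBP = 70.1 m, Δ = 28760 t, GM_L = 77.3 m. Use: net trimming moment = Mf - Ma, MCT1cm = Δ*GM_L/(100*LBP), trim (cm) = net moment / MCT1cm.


Formula: net trimming moment = Mf - Ma; MCT1cm = Δ*GM_L/(100*LBP); trim = net moment / MCT1cm
Step 1 — net trimming moment = 2698 - 277 = 2421 t·m
Step 2 — MCT1cm = 28760 * 77.3 / (100 * 70.1) = 317.1395 t·m/cm
Step 3 — trim = 2421 / 317.1395 ≈ 7.6339 cm (5 s.f.)

7.6339 cm


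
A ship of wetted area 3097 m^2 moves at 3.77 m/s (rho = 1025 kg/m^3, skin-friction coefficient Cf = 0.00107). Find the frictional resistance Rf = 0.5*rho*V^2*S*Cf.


Formula: Rf = 0.5 * rho * V^2 * S * Cf
Step 1 — V^2 = 3.77^2 = 14.2129
Step 2 — 0.5 * rho * V^2 = 0.5 * 1025 * 14.2129 = 7284.11125
Step 3 — Rf = 7284.11125 * 3097 * 0.00107 ≈ 24138 N (5 s.f.)

24138 N


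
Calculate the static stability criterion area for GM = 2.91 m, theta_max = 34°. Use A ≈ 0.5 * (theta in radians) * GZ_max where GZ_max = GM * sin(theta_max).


Formula: GZ_max = GM * sin(theta); Area = 0.5 * theta_rad * GZ_max
Step 1 — GZ_max = 2.91 * sin(34°) = 2.91 * 0.559193 = 1.627252 m
Step 2 — theta_rad = 34 * pi/180 = 0.593412 rad
Step 3 — Area = 0.5 * 0.593412 * 1.627252 ≈ 0.48282 m·rad (5 s.f.)

0.48282 m·rad


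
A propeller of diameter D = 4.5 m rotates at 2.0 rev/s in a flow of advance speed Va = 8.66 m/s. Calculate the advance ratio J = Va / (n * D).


Formula: J = Va / (n * D)
Step 1 — n * D = 2.0 * 4.5 = 9.0
Step 2 — J = 8.66 / 9.0 ≈ 0.96222 (5 s.f.)

0.96222


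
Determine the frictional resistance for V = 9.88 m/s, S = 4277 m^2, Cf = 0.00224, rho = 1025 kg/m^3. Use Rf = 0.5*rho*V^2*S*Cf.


Formula: Rf = 0.5 * rho * V^2 * S * Cf
Step 1 — V^2 = 9.88^2 = 97.6144
Step 2 — 0.5 * rho * V^2 = 0.5 * 1025 * 97.6144 = 50027.38
Step 3 — Rf = 50027.38 * 4277 * 0.00224 ≈ 479290 N (5 s.f.)

479290 N


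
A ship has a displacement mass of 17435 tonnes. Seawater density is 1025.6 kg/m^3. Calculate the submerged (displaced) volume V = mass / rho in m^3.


Formula: V = mass / rho
Step 1 — convert tonnes to kg: 17435 t * 1000 = 17435000 kg
Step 2 — V = 17435000 / 1025.6 ≈ 17000 m^3 (5 s.f.)

17000 m^3


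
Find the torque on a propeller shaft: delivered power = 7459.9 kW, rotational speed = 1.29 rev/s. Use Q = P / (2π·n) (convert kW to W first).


Formula: Q = P_W / (2 * pi * n)
Step 1 — P_W = 7459.9 kW * 1000 = 7459900.0 W
Step 2 — 2 * pi * n = 2 * pi * 1.29 = 8.105309
Step 3 — Q = 7459900.0 / 8.105309 ≈ 920370 N·m (5 s.f.)

920370 N·m


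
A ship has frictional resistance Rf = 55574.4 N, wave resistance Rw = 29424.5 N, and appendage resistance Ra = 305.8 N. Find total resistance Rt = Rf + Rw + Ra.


Formula: Rt = Rf + Rw + Ra
Substituting: Rt = 55574.4 + 29424.5 + 305.8
Result: Rt = 85304.7 N

85304.7 N


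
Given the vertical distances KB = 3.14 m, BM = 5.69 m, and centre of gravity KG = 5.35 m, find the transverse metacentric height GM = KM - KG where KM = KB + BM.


Formula: GM = KB + BM - KG
Step 1 — KM = KB + BM = 3.14 + 5.69 = 8.83 m
Step 2 — GM = KM - KG = 8.83 - 5.35 = 3.48 m

3.48 m


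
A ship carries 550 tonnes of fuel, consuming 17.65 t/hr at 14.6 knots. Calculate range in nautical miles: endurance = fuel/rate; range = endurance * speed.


Formula: endurance = fuel / rate; range = endurance * speed
Step 1 — endurance = 550 / 17.65 = 31.1615 hours
Step 2 — range = 31.1615 * 14.6 ≈ 454.96 nautical miles (5 s.f.)

454.96 NM


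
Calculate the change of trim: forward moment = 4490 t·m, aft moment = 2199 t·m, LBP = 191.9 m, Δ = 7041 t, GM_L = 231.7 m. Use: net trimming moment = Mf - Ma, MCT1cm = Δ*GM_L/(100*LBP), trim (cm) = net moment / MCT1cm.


Formula: net trimming moment = Mf - Ma; MCT1cm = Δ*GM_L/(100*LBP); trim = net moment / MCT1cm
Step 1 — net trimming moment = 4490 - 2199 = 2291 t·m
Step 2 — MCT1cm = 7041 * 231.7 / (100 * 191.9) = 85.013 t·m/cm
Step 3 — trim = 2291 / 85.013 ≈ 26.949 cm (5 s.f.)

26.949 cm


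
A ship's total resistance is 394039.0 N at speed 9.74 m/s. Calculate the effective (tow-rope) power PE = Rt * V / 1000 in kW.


Formula: PE = Rt * V / 1000 (kW)
Step 1 — PE (W) = 394039.0 * 9.74 = 3837939.86 W
Step 2 — PE (kW) = 3837939.86 / 1000 ≈ 3837.9 kW (5 s.f.)

3837.9 kW


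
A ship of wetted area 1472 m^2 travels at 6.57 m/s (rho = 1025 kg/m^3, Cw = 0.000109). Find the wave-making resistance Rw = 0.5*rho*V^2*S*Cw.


Formula: Rw = 0.5 * rho * V^2 * S * Cw
Step 1 — V^2 = 6.57^2 = 43.1649
Step 2 — 0.5 * rho * V^2 = 0.5 * 1025 * 43.1649 = 22122.01125
Step 3 — Rw = 22122.01125 * 1472 * 0.000109 ≈ 3549.4 N (5 s.f.)

3549.4 N


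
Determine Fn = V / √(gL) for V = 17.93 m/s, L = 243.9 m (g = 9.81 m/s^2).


Formula: Fn = V / sqrt(g * L)
Step 1 — g * L = 9.81 * 243.9 = 2392.659
Step 2 — sqrt(g * L) = sqrt(2392.659) = 48.914814
Step 3 — Fn = 17.93 / 48.914814 ≈ 0.36656 (5 s.f.)

0.36656


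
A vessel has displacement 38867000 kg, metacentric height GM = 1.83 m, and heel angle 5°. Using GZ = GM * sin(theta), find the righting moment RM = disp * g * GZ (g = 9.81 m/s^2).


Formula: GZ = GM * sin(theta); RM = disp * g * GZ
Step 1 — GZ = 1.83 * sin(5°) = 1.83 * 0.087156 = 0.159495 m
Step 2 — RM = 38867000 * 9.81 * 0.159495 ≈ 60813000 N·m (5 s.f.)

60813000 N·m


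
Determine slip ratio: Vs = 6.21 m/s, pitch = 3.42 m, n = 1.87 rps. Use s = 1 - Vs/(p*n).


Formula: s = 1 - Vs / (p * n)
Step 1 — p * n = 3.42 * 1.87 = 6.3954
Step 2 — Vs / (p*n) = 6.21 / 6.3954 = 0.97101 (6 d.p.)
Step 3 — s = 1 - 0.97101 = 0.02899

0.02899


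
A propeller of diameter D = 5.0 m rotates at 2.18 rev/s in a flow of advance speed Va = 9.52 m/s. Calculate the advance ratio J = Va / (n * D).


Formula: J = Va / (n * D)
Step 1 — n * D = 2.18 * 5.0 = 10.9
Step 2 — J = 9.52 / 10.9 ≈ 0.87339 (5 s.f.)

0.87339


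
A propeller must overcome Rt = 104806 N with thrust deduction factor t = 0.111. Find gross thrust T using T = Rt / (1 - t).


Formula: T = Rt / (1 - t)
Step 1 — (1 - t) = 1 - 0.111 = 0.889
Step 2 — T = 104806 / 0.889 ≈ 117890 N (5 s.f.)

117890 N


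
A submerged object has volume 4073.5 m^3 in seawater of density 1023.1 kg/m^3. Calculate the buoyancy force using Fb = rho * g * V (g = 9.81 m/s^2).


Formula: Fb = rho * g * V
Substituting: Fb = 1023.1 * 9.81 * 4073.5
Intermediate: 1023.1 * 9.81 = 10036.611
Result: Fb = 10036.611 * 4073.5 ≈ 40884000 N (5 s.f.)

40884000 N


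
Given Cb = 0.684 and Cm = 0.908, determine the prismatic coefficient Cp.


Formula: Cp = Cb / Cm
Substituting: Cp = 0.684 / 0.908
Result: Cp ≈ 0.75330 (5 s.f.)

0.75330


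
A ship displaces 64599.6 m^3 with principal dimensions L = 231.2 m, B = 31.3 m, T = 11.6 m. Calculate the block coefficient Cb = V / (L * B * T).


Formula: Cb = V / (L * B * T)
Step 1 — L * B * T = 231.2 * 31.3 * 11.6 = 83944.096 m^3
Step 2 — Cb = 64599.6 / 83944.096 ≈ 0.76956 (5 s.f.)

0.76956


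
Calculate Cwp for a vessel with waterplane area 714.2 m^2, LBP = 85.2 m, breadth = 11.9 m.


Formula: Cwp = Aw / (L * B)
Step 1 — L * B = 85.2 * 11.9 = 1013.88 m^2
Step 2 — Cwp = 714.2 / 1013.88 ≈ 0.70442 (5 s.f.)

0.70442


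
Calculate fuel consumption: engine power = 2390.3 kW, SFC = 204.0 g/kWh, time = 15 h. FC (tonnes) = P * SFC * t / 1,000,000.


Formula: FC (tonnes) = P * SFC * t / 1,000,000
Step 1 — P * SFC * t = 2390.3 * 204.0 * 15 = 7314318.0 g
Step 2 — FC (tonnes) = 7314318.0 / 1,000,000 ≈ 7.3143 tonnes (5 s.f.)

7.3143 tonnes


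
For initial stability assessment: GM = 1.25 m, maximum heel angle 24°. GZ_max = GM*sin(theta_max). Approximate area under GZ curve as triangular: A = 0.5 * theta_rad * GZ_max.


Formula: GZ_max = GM * sin(theta); Area = 0.5 * theta_rad * GZ_max
Step 1 — GZ_max = 1.25 * sin(24°) = 1.25 * 0.406737 = 0.508421 m
Step 2 — theta_rad = 24 * pi/180 = 0.418879 rad
Step 3 — Area = 0.5 * 0.418879 * 0.508421 ≈ 0.10648 m·rad (5 s.f.)

0.10648 m·rad


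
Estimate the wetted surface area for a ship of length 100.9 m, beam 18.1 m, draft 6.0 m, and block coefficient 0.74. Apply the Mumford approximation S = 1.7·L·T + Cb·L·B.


Formula: S = 1.7*L*T + V/T with V = Cb*L*B*T, i.e. S = L * (1.7*T + Cb*B)
Step 1 — 1.7*T = 1.7 * 6.0 = 10.2 m
Step 2 — Cb*B = 0.74 * 18.1 = 13.394 m
Step 3 — 1.7*T + Cb*B = 10.2 + 13.394 = 23.594 m
Step 4 — S = 100.9 * 23.594 ≈ 2380.6 m^2 (5 s.f.)

2380.6 m^2


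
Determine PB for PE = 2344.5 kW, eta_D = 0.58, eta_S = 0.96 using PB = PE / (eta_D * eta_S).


Formula: PB = PE / (eta_D * eta_S)
Step 1 — combined efficiency = eta_D * eta_S = 0.58 * 0.96 = 0.5568
Step 2 — PB = 2344.5 / 0.5568 ≈ 4210.7 kW (5 s.f.)

4210.7 kW


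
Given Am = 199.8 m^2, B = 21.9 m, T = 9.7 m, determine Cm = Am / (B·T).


Formula: Cm = Am / (B * T)
Step 1 — B * T = 21.9 * 9.7 = 212.43 m^2
Step 2 — Cm = 199.8 / 212.43 ≈ 0.94055 (5 s.f.)

0.94055


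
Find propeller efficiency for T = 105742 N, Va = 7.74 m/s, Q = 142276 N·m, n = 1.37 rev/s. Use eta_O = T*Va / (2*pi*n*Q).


Formula: eta = T * Va / (2 * pi * n * Q)
Step 1 — numerator = T * Va = 105742 * 7.74 = 818443.08
Step 2 — 2 * pi * n = 2 * pi * 1.37 = 8.607964
Step 3 — denominator = 8.607964 * 142276 = 1224706.69
Step 4 — eta = 818443.08 / 1224706.69 ≈ 0.66828 (5 s.f.)

0.66828


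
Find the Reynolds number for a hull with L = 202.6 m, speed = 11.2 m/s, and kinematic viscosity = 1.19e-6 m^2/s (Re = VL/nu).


Formula: Re = V * L / nu
Step 1 — V * L = 11.2 * 202.6 = 2269.12 m^2/s
Step 2 — Re = 2269.12 / 1.19e-6 = 1.91e+09

1.91e+09


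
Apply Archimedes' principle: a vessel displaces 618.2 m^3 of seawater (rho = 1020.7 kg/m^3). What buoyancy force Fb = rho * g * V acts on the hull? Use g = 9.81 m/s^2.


Formula: Fb = rho * g * V
Substituting: Fb = 1020.7 * 9.81 * 618.2
Intermediate: 1020.7 * 9.81 = 10013.067
Result: Fb = 10013.067 * 618.2 ≈ 6190100 N (5 s.f.)

6190100 N


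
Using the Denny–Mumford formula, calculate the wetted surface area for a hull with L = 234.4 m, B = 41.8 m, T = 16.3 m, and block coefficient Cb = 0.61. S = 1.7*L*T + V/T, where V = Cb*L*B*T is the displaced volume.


Formula: S = 1.7*L*T + V/T with V = Cb*L*B*T, i.e. S = L * (1.7*T + Cb*B)
Step 1 — 1.7*T = 1.7 * 16.3 = 27.71 m
Step 2 — Cb*B = 0.61 * 41.8 = 25.498 m
Step 3 — 1.7*T + Cb*B = 27.71 + 25.498 = 53.208 m
Step 4 — S = 234.4 * 53.208 ≈ 12472 m^2 (5 s.f.)

12472 m^2


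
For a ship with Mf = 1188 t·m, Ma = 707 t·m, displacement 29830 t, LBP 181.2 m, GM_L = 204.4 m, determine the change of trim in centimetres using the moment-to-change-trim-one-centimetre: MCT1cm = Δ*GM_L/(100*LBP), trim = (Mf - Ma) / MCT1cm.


Formula: net trimming moment = Mf - Ma; MCT1cm = Δ*GM_L/(100*LBP); trim = net moment / MCT1cm
Step 1 — net trimming moment = 1188 - 707 = 481 t·m
Step 2 — MCT1cm = 29830 * 204.4 / (100 * 181.2) = 336.4929 t·m/cm
Step 3 — trim = 481 / 336.4929 ≈ 1.4295 cm (5 s.f.)

1.4295 cm


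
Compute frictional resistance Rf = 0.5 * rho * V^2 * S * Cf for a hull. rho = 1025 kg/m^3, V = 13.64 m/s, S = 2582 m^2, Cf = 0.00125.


Formula: Rf = 0.5 * rho * V^2 * S * Cf
Step 1 — V^2 = 13.64^2 = 186.0496
Step 2 — 0.5 * rho * V^2 = 0.5 * 1025 * 186.0496 = 95350.42
Step 3 — Rf = 95350.42 * 2582 * 0.00125 ≈ 307740 N (5 s.f.)

307740 N


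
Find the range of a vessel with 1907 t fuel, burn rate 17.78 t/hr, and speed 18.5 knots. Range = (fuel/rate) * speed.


Formula: endurance = fuel / rate; range = endurance * speed
Step 1 — endurance = 1907 / 17.78 = 107.2553 hours
Step 2 — range = 107.2553 * 18.5 ≈ 1984.2 nautical miles (5 s.f.)

1984.2 NM


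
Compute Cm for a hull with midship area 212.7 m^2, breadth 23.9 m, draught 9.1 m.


Formula: Cm = Am / (B * T)
Step 1 — B * T = 23.9 * 9.1 = 217.49 m^2
Step 2 — Cm = 212.7 / 217.49 ≈ 0.97798 (5 s.f.)

0.97798


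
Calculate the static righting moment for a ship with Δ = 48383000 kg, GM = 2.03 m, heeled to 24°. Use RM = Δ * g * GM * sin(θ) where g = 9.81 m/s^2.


Formula: GZ = GM * sin(theta); RM = disp * g * GZ
Step 1 — GZ = 2.03 * sin(24°) = 2.03 * 0.406737 = 0.825676 m
Step 2 — RM = 48383000 * 9.81 * 0.825676 ≈ 391900000 N·m (5 s.f.)

391900000 N·m


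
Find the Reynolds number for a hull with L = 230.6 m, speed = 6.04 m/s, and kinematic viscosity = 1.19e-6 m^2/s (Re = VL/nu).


Formula: Re = V * L / nu
Step 1 — V * L = 6.04 * 230.6 = 1392.824 m^2/s
Step 2 — Re = 1392.824 / 1.19e-6 = 1.17e+09

1.17e+09


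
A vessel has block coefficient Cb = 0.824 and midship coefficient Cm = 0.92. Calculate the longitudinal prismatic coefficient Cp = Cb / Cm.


Formula: Cp = Cb / Cm
Substituting: Cp = 0.824 / 0.92
Result: Cp ≈ 0.89565 (5 s.f.)

0.89565


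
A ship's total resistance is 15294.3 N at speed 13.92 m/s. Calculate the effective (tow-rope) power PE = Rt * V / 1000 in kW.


Formula: PE = Rt * V / 1000 (kW)
Step 1 — PE (W) = 15294.3 * 13.92 = 212896.656 W
Step 2 — PE (kW) = 212896.656 / 1000 ≈ 212.90 kW (5 s.f.)

212.90 kW


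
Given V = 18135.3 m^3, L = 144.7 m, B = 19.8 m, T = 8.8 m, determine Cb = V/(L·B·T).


Formula: Cb = V / (L * B * T)
Step 1 — L * B * T = 144.7 * 19.8 * 8.8 = 25212.528 m^3
Step 2 — Cb = 18135.3 / 25212.528 ≈ 0.71930 (5 s.f.)

0.71930


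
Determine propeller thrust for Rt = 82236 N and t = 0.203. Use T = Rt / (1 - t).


Formula: T = Rt / (1 - t)
Step 1 — (1 - t) = 1 - 0.203 = 0.797
Step 2 — T = 82236 / 0.797 ≈ 103180 N (5 s.f.)

103180 N


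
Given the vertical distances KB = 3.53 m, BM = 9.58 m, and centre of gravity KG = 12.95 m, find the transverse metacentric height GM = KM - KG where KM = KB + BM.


Formula: GM = KB + BM - KG
Step 1 — KM = KB + BM = 3.53 + 9.58 = 13.11 m
Step 2 — GM = KM - KG = 13.11 - 12.95 = 0.16 m

0.16 m


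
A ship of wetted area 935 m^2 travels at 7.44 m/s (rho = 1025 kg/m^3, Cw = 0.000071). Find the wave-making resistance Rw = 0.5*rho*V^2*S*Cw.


Formula: Rw = 0.5 * rho * V^2 * S * Cw
Step 1 — V^2 = 7.44^2 = 55.3536
Step 2 — 0.5 * rho * V^2 = 0.5 * 1025 * 55.3536 = 28368.72
Step 3 — Rw = 28368.72 * 935 * 0.000071 ≈ 1883.3 N (5 s.f.)

1883.3 N


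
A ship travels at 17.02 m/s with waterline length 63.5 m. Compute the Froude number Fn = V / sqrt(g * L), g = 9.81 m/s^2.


Formula: Fn = V / sqrt(g * L)
Step 1 — g * L = 9.81 * 63.5 = 622.935
Step 2 — sqrt(g * L) = sqrt(622.935) = 24.958666
Step 3 — Fn = 17.02 / 24.958666 ≈ 0.68193 (5 s.f.)

0.68193


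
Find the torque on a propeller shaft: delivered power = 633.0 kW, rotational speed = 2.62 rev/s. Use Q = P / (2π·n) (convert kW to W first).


Formula: Q = P_W / (2 * pi * n)
Step 1 — P_W = 633.0 kW * 1000 = 633000.0 W
Step 2 — 2 * pi * n = 2 * pi * 2.62 = 16.461946
Step 3 — Q = 633000.0 / 16.461946 ≈ 38452 N·m (5 s.f.)

38452 N·m


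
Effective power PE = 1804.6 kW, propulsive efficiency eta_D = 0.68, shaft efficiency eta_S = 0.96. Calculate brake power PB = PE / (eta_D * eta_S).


Formula: PB = PE / (eta_D * eta_S)
Step 1 — combined efficiency = eta_D * eta_S = 0.68 * 0.96 = 0.6528
Step 2 — PB = 1804.6 / 0.6528 ≈ 2764.4 kW (5 s.f.)

2764.4 kW


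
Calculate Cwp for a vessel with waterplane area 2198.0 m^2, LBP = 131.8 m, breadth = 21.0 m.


Formula: Cwp = Aw / (L * B)
Step 1 — L * B = 131.8 * 21.0 = 2767.8 m^2
Step 2 — Cwp = 2198.0 / 2767.8 ≈ 0.79413 (5 s.f.)

0.79413


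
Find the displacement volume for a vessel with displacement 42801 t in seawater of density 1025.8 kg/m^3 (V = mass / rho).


Formula: V = mass / rho
Step 1 — convert tonnes to kg: 42801 t * 1000 = 42801000 kg
Step 2 — V = 42801000 / 1025.8 ≈ 41725 m^3 (5 s.f.)

41725 m^3


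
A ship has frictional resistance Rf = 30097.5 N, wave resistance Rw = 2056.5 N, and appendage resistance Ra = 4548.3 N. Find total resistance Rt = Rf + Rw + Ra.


Formula: Rt = Rf + Rw + Ra
Substituting: Rt = 30097.5 + 2056.5 + 4548.3
Result: Rt = 36702.3 N

36702.3 N


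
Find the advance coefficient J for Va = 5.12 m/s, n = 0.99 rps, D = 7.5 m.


Formula: J = Va / (n * D)
Step 1 — n * D = 0.99 * 7.5 = 7.425
Step 2 — J = 5.12 / 7.425 ≈ 0.68956 (5 s.f.)

0.68956


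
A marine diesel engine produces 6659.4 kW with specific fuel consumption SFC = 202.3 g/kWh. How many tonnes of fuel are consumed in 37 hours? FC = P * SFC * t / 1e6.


Formula: FC (tonnes) = P * SFC * t / 1,000,000
Step 1 — P * SFC * t = 6659.4 * 202.3 * 37 = 49846274.94 g
Step 2 — FC (tonnes) = 49846274.94 / 1,000,000 ≈ 49.846 tonnes (5 s.f.)

49.846 tonnes


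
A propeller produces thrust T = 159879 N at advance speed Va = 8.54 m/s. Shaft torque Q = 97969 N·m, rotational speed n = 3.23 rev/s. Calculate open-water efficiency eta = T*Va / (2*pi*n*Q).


Formula: eta = T * Va / (2 * pi * n * Q)
Step 1 — numerator = T * Va = 159879 * 8.54 = 1365366.66
Step 2 — 2 * pi * n = 2 * pi * 3.23 = 20.294689
Step 3 — denominator = 20.294689 * 97969 = 1988250.39
Step 4 — eta = 1365366.66 / 1988250.39 ≈ 0.68672 (5 s.f.)

0.68672
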